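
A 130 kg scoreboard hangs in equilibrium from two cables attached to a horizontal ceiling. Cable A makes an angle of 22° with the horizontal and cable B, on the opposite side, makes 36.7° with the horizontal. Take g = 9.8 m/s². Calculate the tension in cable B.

Weight W = 130 × 9.8 = 1274 N acts straight down.
Horizontal: T_A cos 22° = T_B cos 36.7°  →  T_A = 0.8647 T_B.
Vertical: T_A sin 22° + T_B sin 36.7° = 1274.
Substituting the horizontal relation into the vertical equation gives 0.9216 T_B = 1274, so T_B = 1382 N.

T_B ≈ 1380 N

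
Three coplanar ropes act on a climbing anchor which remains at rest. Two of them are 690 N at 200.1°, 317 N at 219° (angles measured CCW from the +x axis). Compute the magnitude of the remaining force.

Sum the known components: ΣF_x = -894.3 N, ΣF_y = -436.6 N.
For equilibrium the remaining force must supply (−ΣF_x, −ΣF_y) = (894.3, 436.6) N.
Magnitude = √((894.3)² + (436.6)²) = 995.2 N; direction = atan2(436.6, 894.3) = 26.0°.

F ≈ 995 N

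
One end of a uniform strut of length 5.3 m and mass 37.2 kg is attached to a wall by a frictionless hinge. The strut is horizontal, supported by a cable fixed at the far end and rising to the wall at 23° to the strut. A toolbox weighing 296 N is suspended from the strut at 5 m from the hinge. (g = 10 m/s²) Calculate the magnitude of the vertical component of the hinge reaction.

Take torques about the hinge: T sin 23° · 5.3 = 37.2×10×2.65 + 296×5 = 2465.8 N·m.
So T = 2465.8 / (0.3907 × 5.3) = 1190.7 N.
ΣF_y = 0: H_y = (37.2×10 + 296) − T sin 23° = 668 − 465.25 = 202.75 N.

|H_y| ≈ 203 N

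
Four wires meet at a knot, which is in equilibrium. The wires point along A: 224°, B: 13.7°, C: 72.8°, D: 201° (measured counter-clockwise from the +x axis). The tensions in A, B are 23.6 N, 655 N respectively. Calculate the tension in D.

Resolve: ΣF_x = 23.6 cos 224° + 655 cos 13.7° + T_C cos 72.8° + T_D cos 201° = 0.
        ΣF_y = 23.6 sin 224° + 655 sin 13.7° + T_C sin 72.8° + T_D sin 201° = 0.
The known terms sum to (619.4, 138.7) N, so 0.2957 T_C − 0.9336 T_D = -619.4 and 0.9553 T_C − 0.3584 T_D = -138.7.
Solving simultaneously: T_C = 117.6 N, T_D = 700.7 N.

T_D ≈ 701 N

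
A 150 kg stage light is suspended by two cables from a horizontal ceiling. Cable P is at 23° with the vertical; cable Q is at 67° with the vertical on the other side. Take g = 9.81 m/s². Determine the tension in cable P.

Angles from the horizontal: cable P is 90° − 23° = 67°, cable Q is 90° − 67° = 23°.
Weight W = 150 × 9.81 = 1472 N acts straight down.
Horizontal: T_P cos 67° = T_Q cos 23°  →  T_Q = 0.4245 T_P.
Vertical: T_P sin 67° + T_Q sin 23° = 1472.
Substituting the horizontal relation into the vertical equation gives 1.086 T_P = 1472, so T_P = 1355 N.

T_P ≈ 1350 N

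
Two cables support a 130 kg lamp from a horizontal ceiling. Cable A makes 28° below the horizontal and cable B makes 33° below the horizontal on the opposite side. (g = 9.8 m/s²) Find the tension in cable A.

Weight W = 130 × 9.8 = 1274 N acts straight down.
Horizontal: T_A cos 28° = T_B cos 33°  →  T_B = 1.053 T_A.
Vertical: T_A sin 28° + T_B sin 33° = 1274.
Substituting the horizontal relation into the vertical equation gives 1.043 T_A = 1274, so T_A = 1222 N.

T_A ≈ 1220 N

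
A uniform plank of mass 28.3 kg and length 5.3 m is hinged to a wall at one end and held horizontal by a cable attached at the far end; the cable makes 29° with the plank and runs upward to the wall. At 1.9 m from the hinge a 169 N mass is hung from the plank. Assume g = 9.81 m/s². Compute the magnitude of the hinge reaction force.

|H| ≈ 436 N

Take torques about the hinge: T sin 29° · 5.3 = 28.3×9.81×2.65 + 169×1.9 = 1056.8 N·m.
So T = 1056.8 / (0.4848 × 5.3) = 411.29 N.
ΣF_x = 0: H_x = T cos 29° = 359.72 N.
ΣF_y = 0: H_y = (28.3×9.81 + 169) − T sin 29° = 446.62 − 199.4 = 247.23 N.
|H| = √(H_x² + H_y²) = √((359.72)² + (247.23)²) = 436.49 N.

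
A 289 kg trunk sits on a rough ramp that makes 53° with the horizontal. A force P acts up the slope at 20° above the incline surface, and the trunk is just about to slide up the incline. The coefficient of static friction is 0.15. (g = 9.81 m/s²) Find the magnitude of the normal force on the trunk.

N ≈ 836 N

On the verge of sliding up the incline, friction equals μN and acts down the slope.
Perpendicular: N + P sin 20° = W cos 53° = 1706 N.
Along incline: P cos 20° = W sin 53° + μN  with W sin 53° = 2264 N.
Solving the pair for P and N: P = 2543 N, N = 836.4 N (and f = μN = 125.5 N).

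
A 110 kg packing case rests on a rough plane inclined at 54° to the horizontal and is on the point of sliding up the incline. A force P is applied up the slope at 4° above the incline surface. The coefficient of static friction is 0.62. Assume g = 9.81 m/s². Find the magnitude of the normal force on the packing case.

N ≈ 549 N

On the verge of sliding up the incline, friction equals μN and acts down the slope.
Perpendicular: N + P sin 4° = W cos 54° = 634.3 N.
Along incline: P cos 4° = W sin 54° + μN  with W sin 54° = 873 N.
Solving the pair for P and N: P = 1217 N, N = 549.4 N (and f = μN = 340.6 N).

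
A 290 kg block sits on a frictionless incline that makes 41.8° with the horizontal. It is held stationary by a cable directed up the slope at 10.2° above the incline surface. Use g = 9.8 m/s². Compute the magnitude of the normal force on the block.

N ≈ 1780 N

Take axes along and perpendicular to the incline. Weight components: W sin 41.8° = 1894 N down-slope, W cos 41.8° = 2119 N into the surface.
Along incline: T cos 10.2° = W sin 41.8° → T = 1925 N.
Perpendicular: N = W cos 41.8° − T sin 10.2° = 1778 N.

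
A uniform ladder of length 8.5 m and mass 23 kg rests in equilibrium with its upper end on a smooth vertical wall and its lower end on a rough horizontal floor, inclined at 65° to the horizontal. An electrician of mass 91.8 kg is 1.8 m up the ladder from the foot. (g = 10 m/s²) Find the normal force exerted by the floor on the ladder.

N_floor ≈ 1150 N

ΣF_y = 0: N_floor = 23×10 + 91.8×10 = 1148 N.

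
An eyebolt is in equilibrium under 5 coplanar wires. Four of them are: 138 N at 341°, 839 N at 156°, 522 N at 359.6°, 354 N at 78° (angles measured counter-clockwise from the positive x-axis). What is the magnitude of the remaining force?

Sum the known components: ΣF_x = -40.4 N, ΣF_y = 638.9 N.
For equilibrium the remaining force must supply (−ΣF_x, −ΣF_y) = (40.4, -638.9) N.
Magnitude = √((40.4)² + (-638.9)²) = 640.2 N; direction = atan2(-638.9, 40.4) = 273.6°.

F ≈ 640 N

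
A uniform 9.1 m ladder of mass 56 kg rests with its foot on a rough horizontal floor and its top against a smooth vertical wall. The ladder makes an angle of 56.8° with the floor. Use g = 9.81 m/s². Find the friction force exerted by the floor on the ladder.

f ≈ 180 N

Torques about the foot: N_wall · 9.1 sin 56.8° = 56×9.81×4.55 cos 56.8° → N_wall = 179.75 N.
ΣF_x = 0: f_floor = N_wall = 179.75 N.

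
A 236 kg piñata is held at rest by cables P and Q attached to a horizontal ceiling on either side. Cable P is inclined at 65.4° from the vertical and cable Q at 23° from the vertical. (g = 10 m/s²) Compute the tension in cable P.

T_P ≈ 922 N

Angles from the horizontal: cable P is 90° − 65.4° = 24.6°, cable Q is 90° − 23° = 67°.
Weight W = 236 × 10 = 2360 N acts straight down.
Horizontal: T_P cos 24.6° = T_Q cos 67°  →  T_Q = 2.327 T_P.
Vertical: T_P sin 24.6° + T_Q sin 67° = 2360.
Substituting the horizontal relation into the vertical equation gives 2.558 T_P = 2360, so T_P = 922.5 N.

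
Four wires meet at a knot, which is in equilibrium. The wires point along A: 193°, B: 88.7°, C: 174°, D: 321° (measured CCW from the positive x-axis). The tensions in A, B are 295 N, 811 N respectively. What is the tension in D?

Resolve: ΣF_x = 295 cos 193° + 811 cos 88.7° + T_C cos 174° + T_D cos 321° = 0.
        ΣF_y = 295 sin 193° + 811 sin 88.7° + T_C sin 174° + T_D sin 321° = 0.
The known terms sum to (-269, 744.4) N, so -0.9945 T_C + 0.7771 T_D = 269 and 0.1045 T_C − 0.6293 T_D = -744.4.
Solving simultaneously: T_C = 751.4 N, T_D = 1308 N.

T_D ≈ 1310 N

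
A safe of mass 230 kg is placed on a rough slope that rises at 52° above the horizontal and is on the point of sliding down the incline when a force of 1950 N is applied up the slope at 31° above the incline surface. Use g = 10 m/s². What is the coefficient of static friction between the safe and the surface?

On the verge of sliding down the incline, friction is at its maximum μN and acts up the slope.
Perpendicular to incline: N = W cos 52° − P sin 31° = 1416 − 1004 = 411.7 N.
Along incline: P cos 31° + μN = W sin 52° → μ = (W sin 52° − P cos 31°) / N = 0.3424.

μ ≈ 0.342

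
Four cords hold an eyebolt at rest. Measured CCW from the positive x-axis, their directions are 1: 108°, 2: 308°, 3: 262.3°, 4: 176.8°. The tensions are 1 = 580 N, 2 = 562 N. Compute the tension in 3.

Resolve: ΣF_x = 580 cos 108° + 562 cos 308° + T_3 cos 262.3° + T_4 cos 176.8° = 0.
        ΣF_y = 580 sin 108° + 562 sin 308° + T_3 sin 262.3° + T_4 sin 176.8° = 0.
The known terms sum to (166.8, 108.8) N, so -0.1340 T_3 − 0.9984 T_4 = -166.8 and -0.9910 T_3 + 0.0558 T_4 = -108.8.
Solving simultaneously: T_3 = 118.3 N, T_4 = 151.2 N.

T_3 ≈ 118 N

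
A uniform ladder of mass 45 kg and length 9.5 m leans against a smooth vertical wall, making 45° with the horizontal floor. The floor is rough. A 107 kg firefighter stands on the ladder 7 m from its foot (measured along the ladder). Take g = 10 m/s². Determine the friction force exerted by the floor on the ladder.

f ≈ 1010 N

Torques about the foot: N_wall · 9.5 sin 45° = 45×10×4.75 cos 45° + 107×10×7 cos 45° → N_wall = 1013.4 N.
ΣF_x = 0: f_floor = N_wall = 1013.4 N.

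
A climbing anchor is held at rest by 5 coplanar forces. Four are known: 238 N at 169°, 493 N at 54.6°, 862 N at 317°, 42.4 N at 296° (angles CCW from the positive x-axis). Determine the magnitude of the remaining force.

F ≈ 723 N

Sum the known components: ΣF_x = 701 N, ΣF_y = -178.7 N.
For equilibrium the remaining force must supply (−ΣF_x, −ΣF_y) = (-701, 178.7) N.
Magnitude = √((-701)² + (178.7)²) = 723.4 N; direction = atan2(178.7, -701) = 165.7°.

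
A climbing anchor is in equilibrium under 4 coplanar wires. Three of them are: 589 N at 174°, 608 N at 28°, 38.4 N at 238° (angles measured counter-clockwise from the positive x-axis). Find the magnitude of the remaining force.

F ≈ 322 N

Sum the known components: ΣF_x = -69.29 N, ΣF_y = 314.4 N.
For equilibrium the remaining force must supply (−ΣF_x, −ΣF_y) = (69.29, -314.4) N.
Magnitude = √((69.29)² + (-314.4)²) = 322 N; direction = atan2(-314.4, 69.29) = 282.4°.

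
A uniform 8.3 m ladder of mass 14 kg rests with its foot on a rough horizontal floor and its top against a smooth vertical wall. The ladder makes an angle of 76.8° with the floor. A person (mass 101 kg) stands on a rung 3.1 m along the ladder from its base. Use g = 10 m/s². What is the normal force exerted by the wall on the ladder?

N_wall ≈ 105 N

Torques about the foot: N_wall · 8.3 sin 76.8° = 14×10×4.15 cos 76.8° + 101×10×3.1 cos 76.8° → N_wall = 104.9 N.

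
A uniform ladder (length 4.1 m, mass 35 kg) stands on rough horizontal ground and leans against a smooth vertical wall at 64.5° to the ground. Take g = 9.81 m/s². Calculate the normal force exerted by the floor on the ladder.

ΣF_y = 0: N_floor = 35×9.81 = 343.35 N.

N_floor ≈ 343 N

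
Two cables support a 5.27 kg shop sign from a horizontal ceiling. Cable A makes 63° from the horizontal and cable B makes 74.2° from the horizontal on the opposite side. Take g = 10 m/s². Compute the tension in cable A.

T_A ≈ 21.1 N

Weight W = 5.27 × 10 = 52.7 N acts straight down.
Horizontal: T_A cos 63° = T_B cos 74.2°  →  T_B = 1.667 T_A.
Vertical: T_A sin 63° + T_B sin 74.2° = 52.7.
Substituting the horizontal relation into the vertical equation gives 2.495 T_A = 52.7, so T_A = 21.12 N.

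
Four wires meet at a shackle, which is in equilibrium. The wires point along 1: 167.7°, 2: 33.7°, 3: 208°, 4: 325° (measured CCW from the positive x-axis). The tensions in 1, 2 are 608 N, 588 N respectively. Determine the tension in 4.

T_4 ≈ 507 N

Resolve: ΣF_x = 608 cos 167.7° + 588 cos 33.7° + T_3 cos 208° + T_4 cos 325° = 0.
        ΣF_y = 608 sin 167.7° + 588 sin 33.7° + T_3 sin 208° + T_4 sin 325° = 0.
The known terms sum to (-104.9, 455.8) N, so -0.8829 T_3 + 0.8192 T_4 = 104.9 and -0.4695 T_3 − 0.5736 T_4 = -455.8.
Solving simultaneously: T_3 = 351.5 N, T_4 = 506.9 N.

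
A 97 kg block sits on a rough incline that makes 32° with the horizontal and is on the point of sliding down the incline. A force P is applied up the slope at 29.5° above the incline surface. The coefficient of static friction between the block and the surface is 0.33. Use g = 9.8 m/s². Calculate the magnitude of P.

On the verge of sliding down the incline, friction equals μN and acts up the slope.
Perpendicular: N + P sin 29.5° = W cos 32° = 806.2 N.
Along incline: P cos 29.5° + μN = W sin 32° with W sin 32° = 503.7 N.
Solving the pair for P and N: P = 335.8 N, N = 640.8 N (and f = μN = 211.5 N).

P ≈ 336 N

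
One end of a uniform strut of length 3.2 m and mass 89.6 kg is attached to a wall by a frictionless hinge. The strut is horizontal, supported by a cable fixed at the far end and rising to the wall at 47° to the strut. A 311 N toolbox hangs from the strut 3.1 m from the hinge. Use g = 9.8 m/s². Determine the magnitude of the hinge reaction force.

|H| ≈ 823 N

Take torques about the hinge: T sin 47° · 3.2 = 89.6×9.8×1.6 + 311×3.1 = 2369 N·m.
So T = 2369 / (0.7314 × 3.2) = 1012.3 N.
ΣF_x = 0: H_x = T cos 47° = 690.36 N.
ΣF_y = 0: H_y = (89.6×9.8 + 311) − T sin 47° = 1189.1 − 740.32 = 448.76 N.
|H| = √(H_x² + H_y²) = √((690.36)² + (448.76)²) = 823.4 N.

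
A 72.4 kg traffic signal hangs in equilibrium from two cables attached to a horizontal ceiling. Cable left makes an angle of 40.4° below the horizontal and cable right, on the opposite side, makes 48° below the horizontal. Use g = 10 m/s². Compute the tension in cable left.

T_left ≈ 485 N

Weight W = 72.4 × 10 = 724 N acts straight down.
Horizontal: T_left cos 40.4° = T_right cos 48°  →  T_right = 1.138 T_left.
Vertical: T_left sin 40.4° + T_right sin 48° = 724.
Substituting the horizontal relation into the vertical equation gives 1.494 T_left = 724, so T_left = 484.6 N.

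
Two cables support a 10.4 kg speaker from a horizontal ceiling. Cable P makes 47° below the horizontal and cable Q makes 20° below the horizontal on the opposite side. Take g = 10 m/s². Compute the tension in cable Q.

Weight W = 10.4 × 10 = 104 N acts straight down.
Horizontal: T_P cos 47° = T_Q cos 20°  →  T_P = 1.378 T_Q.
Vertical: T_P sin 47° + T_Q sin 20° = 104.
Substituting the horizontal relation into the vertical equation gives 1.35 T_Q = 104, so T_Q = 77.05 N.

T_Q ≈ 77.1 N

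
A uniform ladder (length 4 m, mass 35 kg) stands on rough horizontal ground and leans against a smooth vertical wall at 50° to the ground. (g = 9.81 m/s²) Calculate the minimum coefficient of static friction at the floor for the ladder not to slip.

ΣF_y = 0: N_floor = 35×9.81 = 343.35 N.
Torques about the foot: N_wall · 4 sin 50° = 35×9.81×2 cos 50° → N_wall = 144.05 N.
ΣF_x = 0: f_floor = N_wall = 144.05 N.
μ_min = f_floor / N_floor = 144.05 / 343.35 = 0.4195.

μ_min ≈ 0.420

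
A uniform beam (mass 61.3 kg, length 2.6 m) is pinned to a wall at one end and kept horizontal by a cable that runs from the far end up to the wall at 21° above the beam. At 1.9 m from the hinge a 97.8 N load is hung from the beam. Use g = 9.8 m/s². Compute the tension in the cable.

Take torques about the hinge: T sin 21° · 2.6 = 61.3×9.8×1.3 + 97.8×1.9 = 966.78 N·m.
So T = 966.78 / (0.3584 × 2.6) = 1037.6 N.

T ≈ 1040 N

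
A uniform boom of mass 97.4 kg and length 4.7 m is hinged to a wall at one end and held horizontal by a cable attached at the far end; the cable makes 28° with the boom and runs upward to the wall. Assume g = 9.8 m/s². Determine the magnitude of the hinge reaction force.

Take torques about the hinge: T sin 28° · 4.7 = 97.4×9.8×2.35 = 2243.1 N·m.
So T = 2243.1 / (0.4695 × 4.7) = 1016.6 N.
ΣF_x = 0: H_x = T cos 28° = 897.6 N.
ΣF_y = 0: H_y = (97.4×9.8) − T sin 28° = 954.52 − 477.26 = 477.26 N.
|H| = √(H_x² + H_y²) = √((897.6)² + (477.26)²) = 1016.6 N.

|H| ≈ 1020 N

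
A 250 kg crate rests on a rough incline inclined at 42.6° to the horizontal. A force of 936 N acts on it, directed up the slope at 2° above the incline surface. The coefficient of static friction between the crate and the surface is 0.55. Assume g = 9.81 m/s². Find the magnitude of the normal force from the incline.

Axes along / perpendicular to the incline. W sin 42.6° = 1660 N down-slope; W cos 42.6° = 1805 N into the surface.
Perpendicular: N = W cos 42.6° − P sin 2° = 1805 − 32.67 = 1773 N.
Along incline: P cos 2° + f = W sin 42.6° (friction acts up-slope) → f = 1660 − 935.4 = 724.6 N.
|f| = 724.6 N ≤ μN = 974.9 N, so the crate is indeed static.

N ≈ 1770 N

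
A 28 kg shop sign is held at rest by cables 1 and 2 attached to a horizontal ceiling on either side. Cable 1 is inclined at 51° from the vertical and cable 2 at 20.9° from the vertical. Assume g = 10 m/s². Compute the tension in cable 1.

Angles from the horizontal: cable 1 is 90° − 51° = 39°, cable 2 is 90° − 20.9° = 69.1°.
Weight W = 28 × 10 = 280 N acts straight down.
Horizontal: T_1 cos 39° = T_2 cos 69.1°  →  T_2 = 2.178 T_1.
Vertical: T_1 sin 39° + T_2 sin 69.1° = 280.
Substituting the horizontal relation into the vertical equation gives 2.664 T_1 = 280, so T_1 = 105.1 N.

T_1 ≈ 105 N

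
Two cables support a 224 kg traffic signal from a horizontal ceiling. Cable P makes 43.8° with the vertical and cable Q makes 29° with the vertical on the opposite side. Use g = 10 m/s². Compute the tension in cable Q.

T_Q ≈ 1620 N

Angles from the horizontal: cable P is 90° − 43.8° = 46.2°, cable Q is 90° − 29° = 61°.
Weight W = 224 × 10 = 2240 N acts straight down.
Horizontal: T_P cos 46.2° = T_Q cos 61°  →  T_P = 0.7004 T_Q.
Vertical: T_P sin 46.2° + T_Q sin 61° = 2240.
Substituting the horizontal relation into the vertical equation gives 1.38 T_Q = 2240, so T_Q = 1623 N.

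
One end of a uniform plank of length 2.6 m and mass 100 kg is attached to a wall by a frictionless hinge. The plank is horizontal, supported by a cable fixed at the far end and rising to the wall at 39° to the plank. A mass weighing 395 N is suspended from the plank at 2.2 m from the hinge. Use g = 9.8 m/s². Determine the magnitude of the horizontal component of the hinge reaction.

Take torques about the hinge: T sin 39° · 2.6 = 100×9.8×1.3 + 395×2.2 = 2143 N·m.
So T = 2143 / (0.6293 × 2.6) = 1309.7 N.
ΣF_x = 0: H_x = T cos 39° = 1017.8 N.

H_x ≈ 1020 N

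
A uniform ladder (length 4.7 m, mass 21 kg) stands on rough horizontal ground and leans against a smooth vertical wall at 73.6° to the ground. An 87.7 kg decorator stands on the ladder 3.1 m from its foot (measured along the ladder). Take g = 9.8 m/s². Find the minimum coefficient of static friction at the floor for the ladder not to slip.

μ_min ≈ 0.185

ΣF_y = 0: N_floor = 21×9.8 + 87.7×9.8 = 1065.3 N.
Torques about the foot: N_wall · 4.7 sin 73.6° = 21×9.8×2.35 cos 73.6° + 87.7×9.8×3.1 cos 73.6° → N_wall = 197.13 N.
ΣF_x = 0: f_floor = N_wall = 197.13 N.
μ_min = f_floor / N_floor = 197.13 / 1065.3 = 0.185.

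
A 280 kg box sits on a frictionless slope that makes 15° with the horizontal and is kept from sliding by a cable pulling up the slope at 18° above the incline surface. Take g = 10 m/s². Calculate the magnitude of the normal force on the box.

N ≈ 2470 N

Take axes along and perpendicular to the incline. Weight components: W sin 15° = 724.7 N down-slope, W cos 15° = 2705 N into the surface.
Along incline: T cos 18° = W sin 15° → T = 762 N.
Perpendicular: N = W cos 15° − T sin 18° = 2469 N.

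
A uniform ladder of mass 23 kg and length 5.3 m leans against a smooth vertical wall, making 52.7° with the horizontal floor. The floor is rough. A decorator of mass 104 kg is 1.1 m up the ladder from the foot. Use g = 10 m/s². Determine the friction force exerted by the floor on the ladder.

Torques about the foot: N_wall · 5.3 sin 52.7° = 23×10×2.65 cos 52.7° + 104×10×1.1 cos 52.7° → N_wall = 252.04 N.
ΣF_x = 0: f_floor = N_wall = 252.04 N.

f ≈ 252 N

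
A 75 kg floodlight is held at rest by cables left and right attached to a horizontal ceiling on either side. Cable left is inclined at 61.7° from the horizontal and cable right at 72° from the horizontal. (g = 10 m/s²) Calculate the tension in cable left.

Weight W = 75 × 10 = 750 N acts straight down.
Horizontal: T_left cos 61.7° = T_right cos 72°  →  T_right = 1.534 T_left.
Vertical: T_left sin 61.7° + T_right sin 72° = 750.
Substituting the horizontal relation into the vertical equation gives 2.34 T_left = 750, so T_left = 320.6 N.

T_left ≈ 321 N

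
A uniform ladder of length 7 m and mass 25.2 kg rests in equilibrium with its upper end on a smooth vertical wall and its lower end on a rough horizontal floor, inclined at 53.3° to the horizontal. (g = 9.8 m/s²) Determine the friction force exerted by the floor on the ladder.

f ≈ 92 N

Torques about the foot: N_wall · 7 sin 53.3° = 25.2×9.8×3.5 cos 53.3° → N_wall = 92.039 N.
ΣF_x = 0: f_floor = N_wall = 92.039 N.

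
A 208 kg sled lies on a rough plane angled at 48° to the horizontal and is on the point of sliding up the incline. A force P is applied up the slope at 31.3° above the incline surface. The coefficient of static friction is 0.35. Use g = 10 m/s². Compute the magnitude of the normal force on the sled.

On the verge of sliding up the incline, friction equals μN and acts down the slope.
Perpendicular: N + P sin 31.3° = W cos 48° = 1392 N.
Along incline: P cos 31.3° = W sin 48° + μN  with W sin 48° = 1546 N.
Solving the pair for P and N: P = 1962 N, N = 372.7 N (and f = μN = 130.4 N).

N ≈ 373 N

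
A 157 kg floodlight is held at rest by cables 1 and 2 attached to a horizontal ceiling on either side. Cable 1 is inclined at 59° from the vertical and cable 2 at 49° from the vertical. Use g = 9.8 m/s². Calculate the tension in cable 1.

T_1 ≈ 1220 N

Angles from the horizontal: cable 1 is 90° − 59° = 31°, cable 2 is 90° − 49° = 41°.
Weight W = 157 × 9.8 = 1539 N acts straight down.
Horizontal: T_1 cos 31° = T_2 cos 41°  →  T_2 = 1.136 T_1.
Vertical: T_1 sin 31° + T_2 sin 41° = 1539.
Substituting the horizontal relation into the vertical equation gives 1.26 T_1 = 1539, so T_1 = 1221 N.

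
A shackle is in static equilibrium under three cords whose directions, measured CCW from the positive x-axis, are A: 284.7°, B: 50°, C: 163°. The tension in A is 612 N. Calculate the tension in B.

T_B ≈ 566 N

Resolve: ΣF_x = 612 cos 284.7° + T_B cos 50° + T_C cos 163° = 0.
        ΣF_y = 612 sin 284.7° + T_B sin 50° + T_C sin 163° = 0.
The known terms sum to (155.3, -592) N, so 0.6428 T_B − 0.9563 T_C = -155.3 and 0.7660 T_B + 0.2924 T_C = 592.
Solving simultaneously: T_B = 565.7 N, T_C = 542.6 N.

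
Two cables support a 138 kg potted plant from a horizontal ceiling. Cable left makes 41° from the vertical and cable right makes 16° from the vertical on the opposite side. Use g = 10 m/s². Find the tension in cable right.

T_right ≈ 1080 N

Angles from the horizontal: cable left is 90° − 41° = 49°, cable right is 90° − 16° = 74°.
Weight W = 138 × 10 = 1380 N acts straight down.
Horizontal: T_left cos 49° = T_right cos 74°  →  T_left = 0.4201 T_right.
Vertical: T_left sin 49° + T_right sin 74° = 1380.
Substituting the horizontal relation into the vertical equation gives 1.278 T_right = 1380, so T_right = 1080 N.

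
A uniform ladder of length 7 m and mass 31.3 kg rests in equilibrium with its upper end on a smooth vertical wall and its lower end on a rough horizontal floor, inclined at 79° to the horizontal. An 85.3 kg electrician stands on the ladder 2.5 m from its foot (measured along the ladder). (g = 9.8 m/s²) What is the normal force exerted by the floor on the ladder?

N_floor ≈ 1140 N

ΣF_y = 0: N_floor = 31.3×9.8 + 85.3×9.8 = 1142.7 N.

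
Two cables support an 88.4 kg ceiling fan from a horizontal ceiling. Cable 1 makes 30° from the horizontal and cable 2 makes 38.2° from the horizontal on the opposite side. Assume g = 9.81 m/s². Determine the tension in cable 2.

Weight W = 88.4 × 9.81 = 867.2 N acts straight down.
Horizontal: T_1 cos 30° = T_2 cos 38.2°  →  T_1 = 0.9074 T_2.
Vertical: T_1 sin 30° + T_2 sin 38.2° = 867.2.
Substituting the horizontal relation into the vertical equation gives 1.072 T_2 = 867.2, so T_2 = 808.9 N.

T_2 ≈ 809 N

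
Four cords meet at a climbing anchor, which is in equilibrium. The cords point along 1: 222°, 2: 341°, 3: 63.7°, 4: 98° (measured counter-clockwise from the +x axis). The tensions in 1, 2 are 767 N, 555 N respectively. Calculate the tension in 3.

T_3 ≈ 251 N

Resolve: ΣF_x = 767 cos 222° + 555 cos 341° + T_3 cos 63.7° + T_4 cos 98° = 0.
        ΣF_y = 767 sin 222° + 555 sin 341° + T_3 sin 63.7° + T_4 sin 98° = 0.
The known terms sum to (-45.23, -693.9) N, so 0.4431 T_3 − 0.1392 T_4 = 45.23 and 0.8965 T_3 + 0.9903 T_4 = 693.9.
Solving simultaneously: T_3 = 250.9 N, T_4 = 473.6 N.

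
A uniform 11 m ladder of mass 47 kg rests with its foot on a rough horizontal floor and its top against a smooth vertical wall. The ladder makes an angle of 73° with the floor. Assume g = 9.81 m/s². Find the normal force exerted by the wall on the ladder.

Torques about the foot: N_wall · 11 sin 73° = 47×9.81×5.5 cos 73° → N_wall = 70.482 N.

N_wall ≈ 70.5 N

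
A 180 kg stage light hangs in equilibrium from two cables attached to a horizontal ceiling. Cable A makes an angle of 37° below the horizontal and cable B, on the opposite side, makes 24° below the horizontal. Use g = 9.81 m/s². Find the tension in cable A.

T_A ≈ 1840 N

Weight W = 180 × 9.81 = 1766 N acts straight down.
Horizontal: T_A cos 37° = T_B cos 24°  →  T_B = 0.8742 T_A.
Vertical: T_A sin 37° + T_B sin 24° = 1766.
Substituting the horizontal relation into the vertical equation gives 0.9574 T_A = 1766, so T_A = 1844 N.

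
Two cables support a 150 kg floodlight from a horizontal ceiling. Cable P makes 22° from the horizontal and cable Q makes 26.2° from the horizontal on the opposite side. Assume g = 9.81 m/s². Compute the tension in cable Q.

T_Q ≈ 1830 N

Weight W = 150 × 9.81 = 1472 N acts straight down.
Horizontal: T_P cos 22° = T_Q cos 26.2°  →  T_P = 0.9677 T_Q.
Vertical: T_P sin 22° + T_Q sin 26.2° = 1472.
Substituting the horizontal relation into the vertical equation gives 0.804 T_Q = 1472, so T_Q = 1830 N.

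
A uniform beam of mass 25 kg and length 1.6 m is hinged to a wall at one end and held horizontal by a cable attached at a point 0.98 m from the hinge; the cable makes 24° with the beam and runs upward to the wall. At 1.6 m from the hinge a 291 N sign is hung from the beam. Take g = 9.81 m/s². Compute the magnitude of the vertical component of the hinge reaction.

|H_y| ≈ 139 N

Take torques about the hinge: T sin 24° · 0.98 = 25×9.81×0.8 + 291×1.6 = 661.8 N·m.
So T = 661.8 / (0.4067 × 0.98) = 1660.3 N.
ΣF_y = 0: H_y = (25×9.81 + 291) − T sin 24° = 536.25 − 675.31 = -139.06 N.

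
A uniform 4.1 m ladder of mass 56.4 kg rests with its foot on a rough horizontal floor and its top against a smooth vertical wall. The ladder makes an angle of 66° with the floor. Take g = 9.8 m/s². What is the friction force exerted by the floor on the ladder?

f ≈ 123 N

Torques about the foot: N_wall · 4.1 sin 66° = 56.4×9.8×2.05 cos 66° → N_wall = 123.04 N.
ΣF_x = 0: f_floor = N_wall = 123.04 N.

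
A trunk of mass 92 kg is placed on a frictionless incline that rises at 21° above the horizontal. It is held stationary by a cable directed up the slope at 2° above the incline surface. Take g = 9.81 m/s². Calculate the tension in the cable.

Take axes along and perpendicular to the incline. Weight components: W sin 21° = 323.4 N down-slope, W cos 21° = 842.6 N into the surface.
Along incline: T cos 2° = W sin 21° → T = 323.6 N.
Perpendicular: N = W cos 21° − T sin 2° = 831.3 N.

T ≈ 324 N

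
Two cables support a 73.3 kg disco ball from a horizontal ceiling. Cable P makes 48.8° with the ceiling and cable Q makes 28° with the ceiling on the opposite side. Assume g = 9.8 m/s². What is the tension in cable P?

T_P ≈ 651 N

Weight W = 73.3 × 9.8 = 718.3 N acts straight down.
Horizontal: T_P cos 48.8° = T_Q cos 28°  →  T_Q = 0.746 T_P.
Vertical: T_P sin 48.8° + T_Q sin 28° = 718.3.
Substituting the horizontal relation into the vertical equation gives 1.103 T_P = 718.3, so T_P = 651.5 N.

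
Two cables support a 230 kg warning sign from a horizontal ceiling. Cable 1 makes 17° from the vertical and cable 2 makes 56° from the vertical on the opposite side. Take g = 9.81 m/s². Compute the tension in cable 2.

Angles from the horizontal: cable 1 is 90° − 17° = 73°, cable 2 is 90° − 56° = 34°.
Weight W = 230 × 9.81 = 2256 N acts straight down.
Horizontal: T_1 cos 73° = T_2 cos 34°  →  T_1 = 2.836 T_2.
Vertical: T_1 sin 73° + T_2 sin 34° = 2256.
Substituting the horizontal relation into the vertical equation gives 3.271 T_2 = 2256, so T_2 = 689.8 N.

T_2 ≈ 690 N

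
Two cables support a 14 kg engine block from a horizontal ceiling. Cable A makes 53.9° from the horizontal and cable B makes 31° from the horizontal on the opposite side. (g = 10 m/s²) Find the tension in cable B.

Weight W = 14 × 10 = 140 N acts straight down.
Horizontal: T_A cos 53.9° = T_B cos 31°  →  T_A = 1.455 T_B.
Vertical: T_A sin 53.9° + T_B sin 31° = 140.
Substituting the horizontal relation into the vertical equation gives 1.691 T_B = 140, so T_B = 82.82 N.

T_B ≈ 82.8 N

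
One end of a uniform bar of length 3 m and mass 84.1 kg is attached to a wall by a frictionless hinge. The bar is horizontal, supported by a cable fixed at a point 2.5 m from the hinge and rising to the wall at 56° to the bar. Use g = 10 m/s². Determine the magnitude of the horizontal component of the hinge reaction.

H_x ≈ 340 N

Take torques about the hinge: T sin 56° · 2.5 = 84.1×10×1.5 = 1261.5 N·m.
So T = 1261.5 / (0.8290 × 2.5) = 608.66 N.
ΣF_x = 0: H_x = T cos 56° = 340.36 N.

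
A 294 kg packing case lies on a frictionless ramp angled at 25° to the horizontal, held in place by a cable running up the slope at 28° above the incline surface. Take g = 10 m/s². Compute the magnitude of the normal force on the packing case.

N ≈ 2000 N

Take axes along and perpendicular to the incline. Weight components: W sin 25° = 1242 N down-slope, W cos 25° = 2665 N into the surface.
Along incline: T cos 28° = W sin 25° → T = 1407 N.
Perpendicular: N = W cos 25° − T sin 28° = 2004 N.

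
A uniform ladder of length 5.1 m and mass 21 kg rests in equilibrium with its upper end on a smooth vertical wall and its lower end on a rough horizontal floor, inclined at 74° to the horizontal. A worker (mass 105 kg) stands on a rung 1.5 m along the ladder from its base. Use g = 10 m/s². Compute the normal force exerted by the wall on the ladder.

Torques about the foot: N_wall · 5.1 sin 74° = 21×10×2.55 cos 74° + 105×10×1.5 cos 74° → N_wall = 118.66 N.

N_wall ≈ 119 N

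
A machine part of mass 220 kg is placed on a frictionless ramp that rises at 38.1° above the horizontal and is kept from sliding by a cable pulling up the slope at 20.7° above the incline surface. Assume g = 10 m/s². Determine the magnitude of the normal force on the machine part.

Take axes along and perpendicular to the incline. Weight components: W sin 38.1° = 1357 N down-slope, W cos 38.1° = 1731 N into the surface.
Along incline: T cos 20.7° = W sin 38.1° → T = 1451 N.
Perpendicular: N = W cos 38.1° − T sin 20.7° = 1218 N.

N ≈ 1220 N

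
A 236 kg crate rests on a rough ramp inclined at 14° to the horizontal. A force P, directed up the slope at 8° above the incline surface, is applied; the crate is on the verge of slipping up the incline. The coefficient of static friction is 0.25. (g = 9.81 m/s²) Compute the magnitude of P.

P ≈ 1090 N

On the verge of sliding up the incline, friction equals μN and acts down the slope.
Perpendicular: N + P sin 8° = W cos 14° = 2246 N.
Along incline: P cos 8° = W sin 14° + μN  with W sin 14° = 560.1 N.
Solving the pair for P and N: P = 1094 N, N = 2094 N (and f = μN = 523.5 N).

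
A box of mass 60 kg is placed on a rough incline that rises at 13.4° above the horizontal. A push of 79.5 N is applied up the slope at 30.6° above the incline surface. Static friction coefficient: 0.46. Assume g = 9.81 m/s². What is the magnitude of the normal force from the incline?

Axes along / perpendicular to the incline. W sin 13.4° = 136.4 N down-slope; W cos 13.4° = 572.6 N into the surface.
Perpendicular: N = W cos 13.4° − P sin 30.6° = 572.6 − 40.47 = 532.1 N.
Along incline: P cos 30.6° + f = W sin 13.4° (friction acts up-slope) → f = 136.4 − 68.43 = 67.98 N.
|f| = 67.98 N ≤ μN = 244.8 N, so the box is indeed static.

N ≈ 532 N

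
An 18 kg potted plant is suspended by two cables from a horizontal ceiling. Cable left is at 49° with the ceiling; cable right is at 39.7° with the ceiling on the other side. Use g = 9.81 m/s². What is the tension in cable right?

T_right ≈ 116 N

Weight W = 18 × 9.81 = 176.6 N acts straight down.
Horizontal: T_left cos 49° = T_right cos 39.7°  →  T_left = 1.173 T_right.
Vertical: T_left sin 49° + T_right sin 39.7° = 176.6.
Substituting the horizontal relation into the vertical equation gives 1.524 T_right = 176.6, so T_right = 115.9 N.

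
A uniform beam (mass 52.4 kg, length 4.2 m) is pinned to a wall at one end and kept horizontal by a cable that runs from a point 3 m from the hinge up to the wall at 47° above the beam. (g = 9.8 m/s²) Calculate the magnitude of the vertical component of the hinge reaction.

Take torques about the hinge: T sin 47° · 3 = 52.4×9.8×2.1 = 1078.4 N·m.
So T = 1078.4 / (0.7314 × 3) = 491.5 N.
ΣF_y = 0: H_y = (52.4×9.8) − T sin 47° = 513.52 − 359.46 = 154.06 N.

|H_y| ≈ 154 N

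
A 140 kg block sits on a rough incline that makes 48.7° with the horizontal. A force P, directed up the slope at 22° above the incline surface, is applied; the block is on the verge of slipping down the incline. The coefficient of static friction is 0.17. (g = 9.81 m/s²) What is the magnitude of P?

P ≈ 1020 N

On the verge of sliding down the incline, friction equals μN and acts up the slope.
Perpendicular: N + P sin 22° = W cos 48.7° = 906.4 N.
Along incline: P cos 22° + μN = W sin 48.7° with W sin 48.7° = 1032 N.
Solving the pair for P and N: P = 1016 N, N = 525.7 N (and f = μN = 89.37 N).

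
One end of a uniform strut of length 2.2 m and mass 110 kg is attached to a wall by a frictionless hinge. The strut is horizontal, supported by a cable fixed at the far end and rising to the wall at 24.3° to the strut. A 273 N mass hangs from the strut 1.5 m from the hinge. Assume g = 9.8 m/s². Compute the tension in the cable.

Take torques about the hinge: T sin 24.3° · 2.2 = 110×9.8×1.1 + 273×1.5 = 1595.3 N·m.
So T = 1595.3 / (0.4115 × 2.2) = 1762.1 N.

T ≈ 1760 N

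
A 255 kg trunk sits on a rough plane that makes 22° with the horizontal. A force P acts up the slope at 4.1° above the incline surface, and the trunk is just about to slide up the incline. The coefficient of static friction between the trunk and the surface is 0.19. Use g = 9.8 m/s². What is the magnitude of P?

P ≈ 1360 N

On the verge of sliding up the incline, friction equals μN and acts down the slope.
Perpendicular: N + P sin 4.1° = W cos 22° = 2317 N.
Along incline: P cos 4.1° = W sin 22° + μN  with W sin 22° = 936.1 N.
Solving the pair for P and N: P = 1361 N, N = 2220 N (and f = μN = 421.7 N).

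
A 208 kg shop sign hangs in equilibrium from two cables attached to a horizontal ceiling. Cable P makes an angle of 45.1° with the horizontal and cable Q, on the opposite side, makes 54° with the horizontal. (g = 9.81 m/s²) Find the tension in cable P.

T_P ≈ 1210 N

Weight W = 208 × 9.81 = 2040 N acts straight down.
Horizontal: T_P cos 45.1° = T_Q cos 54°  →  T_Q = 1.201 T_P.
Vertical: T_P sin 45.1° + T_Q sin 54° = 2040.
Substituting the horizontal relation into the vertical equation gives 1.68 T_P = 2040, so T_P = 1215 N.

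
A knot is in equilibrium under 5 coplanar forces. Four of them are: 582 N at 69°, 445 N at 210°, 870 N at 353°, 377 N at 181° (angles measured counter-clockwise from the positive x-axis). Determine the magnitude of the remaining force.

Sum the known components: ΣF_x = 309.8 N, ΣF_y = 208.2 N.
For equilibrium the remaining force must supply (−ΣF_x, −ΣF_y) = (-309.8, -208.2) N.
Magnitude = √((-309.8)² + (-208.2)²) = 373.2 N; direction = atan2(-208.2, -309.8) = 213.9°.

F ≈ 373 N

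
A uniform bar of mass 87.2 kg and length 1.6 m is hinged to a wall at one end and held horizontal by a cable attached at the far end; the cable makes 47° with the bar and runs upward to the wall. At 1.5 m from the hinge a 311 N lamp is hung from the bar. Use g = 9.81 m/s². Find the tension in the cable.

Take torques about the hinge: T sin 47° · 1.6 = 87.2×9.81×0.8 + 311×1.5 = 1150.8 N·m.
So T = 1150.8 / (0.7314 × 1.6) = 983.49 N.

T ≈ 983 N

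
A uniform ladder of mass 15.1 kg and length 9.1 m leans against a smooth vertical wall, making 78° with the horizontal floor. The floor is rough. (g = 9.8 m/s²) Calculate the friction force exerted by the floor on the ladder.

f ≈ 15.7 N

Torques about the foot: N_wall · 9.1 sin 78° = 15.1×9.8×4.55 cos 78° → N_wall = 15.727 N.
ΣF_x = 0: f_floor = N_wall = 15.727 N.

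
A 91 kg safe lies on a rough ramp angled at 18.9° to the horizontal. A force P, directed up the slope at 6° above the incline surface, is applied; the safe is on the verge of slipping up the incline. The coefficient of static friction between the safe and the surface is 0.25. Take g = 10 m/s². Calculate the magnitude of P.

On the verge of sliding up the incline, friction equals μN and acts down the slope.
Perpendicular: N + P sin 6° = W cos 18.9° = 860.9 N.
Along incline: P cos 6° = W sin 18.9° + μN  with W sin 18.9° = 294.8 N.
Solving the pair for P and N: P = 499.7 N, N = 808.7 N (and f = μN = 202.2 N).

P ≈ 500 N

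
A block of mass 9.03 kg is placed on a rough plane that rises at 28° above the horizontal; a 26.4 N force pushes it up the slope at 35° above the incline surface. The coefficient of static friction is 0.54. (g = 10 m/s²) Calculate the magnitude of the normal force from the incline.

Axes along / perpendicular to the incline. W sin 28° = 42.39 N down-slope; W cos 28° = 79.73 N into the surface.
Perpendicular: N = W cos 28° − P sin 35° = 79.73 − 15.14 = 64.59 N.
Along incline: P cos 35° + f = W sin 28° (friction acts up-slope) → f = 42.39 − 21.63 = 20.77 N.
|f| = 20.77 N ≤ μN = 34.88 N, so the block is indeed static.

N ≈ 64.6 N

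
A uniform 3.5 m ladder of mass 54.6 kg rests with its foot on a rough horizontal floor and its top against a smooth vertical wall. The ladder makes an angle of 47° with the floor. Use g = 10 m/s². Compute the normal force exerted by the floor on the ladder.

N_floor ≈ 546 N

ΣF_y = 0: N_floor = 54.6×10 = 546 N.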